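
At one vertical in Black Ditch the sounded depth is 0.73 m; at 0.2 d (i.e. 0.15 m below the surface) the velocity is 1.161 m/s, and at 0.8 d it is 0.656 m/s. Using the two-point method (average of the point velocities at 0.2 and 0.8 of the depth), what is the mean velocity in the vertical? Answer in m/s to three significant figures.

0.909 m/s

v̄ = (1.161 + 0.656) / 2 = 0.9085 m/s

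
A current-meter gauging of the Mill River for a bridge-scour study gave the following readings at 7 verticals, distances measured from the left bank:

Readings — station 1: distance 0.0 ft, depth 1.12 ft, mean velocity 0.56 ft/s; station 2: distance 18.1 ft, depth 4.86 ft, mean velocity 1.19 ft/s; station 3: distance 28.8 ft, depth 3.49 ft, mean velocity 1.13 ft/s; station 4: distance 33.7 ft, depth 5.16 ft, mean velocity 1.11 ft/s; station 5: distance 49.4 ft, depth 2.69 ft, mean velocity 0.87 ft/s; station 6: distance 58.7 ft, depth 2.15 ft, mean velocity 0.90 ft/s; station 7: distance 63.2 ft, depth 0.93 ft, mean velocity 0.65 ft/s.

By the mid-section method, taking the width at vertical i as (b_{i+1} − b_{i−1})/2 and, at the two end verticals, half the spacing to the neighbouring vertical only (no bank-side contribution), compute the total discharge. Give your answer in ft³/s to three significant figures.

w_1 = (18.1 − 0.0)/2 = 9.05 ft; q_1 = 0.56 × 1.12 × 9.05 = 5.676 ft³/s
w_2 = (28.8 − 0.0)/2 = 14.4 ft; q_2 = 1.19 × 4.86 × 14.4 = 83.28 ft³/s
w_3 = (33.7 − 18.1)/2 = 7.8 ft; q_3 = 1.13 × 3.49 × 7.8 = 30.76 ft³/s
w_4 = (49.4 − 28.8)/2 = 10.3 ft; q_4 = 1.11 × 5.16 × 10.3 = 58.99 ft³/s
w_5 = (58.7 − 33.7)/2 = 12.5 ft; q_5 = 0.87 × 2.69 × 12.5 = 29.25 ft³/s
w_6 = (63.2 − 49.4)/2 = 6.9 ft; q_6 = 0.90 × 2.15 × 6.9 = 13.35 ft³/s
w_7 = (63.2 − 58.7)/2 = 2.25 ft; q_7 = 0.65 × 0.93 × 2.25 = 1.360 ft³/s
Q = Σ qᵢ = 222.7 ft³/s

223 ft³/s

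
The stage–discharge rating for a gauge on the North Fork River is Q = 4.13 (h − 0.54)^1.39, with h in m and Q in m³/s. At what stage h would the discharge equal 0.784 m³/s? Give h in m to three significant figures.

0.843 m

h − h₀ = (Q/C)^(1/b) = (0.784/4.13)^(1/1.39) = 0.3026 m
h = 0.54 + 0.3026 = 0.8426 m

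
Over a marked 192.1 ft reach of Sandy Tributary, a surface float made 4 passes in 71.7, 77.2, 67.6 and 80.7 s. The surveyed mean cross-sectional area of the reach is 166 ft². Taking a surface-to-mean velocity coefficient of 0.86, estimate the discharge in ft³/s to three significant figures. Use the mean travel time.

369 ft³/s

t̄ = (71.7 + 77.2 + 67.6 + 80.7) / 4 = 74.3 s
v_surface = L / t̄ = 192.1 / 74.3 = 2.585 ft/s
v_mean = 0.86 × 2.585 = 2.223 ft/s
Q = A × v_mean = 166 × 2.223 = 369.1 ft³/s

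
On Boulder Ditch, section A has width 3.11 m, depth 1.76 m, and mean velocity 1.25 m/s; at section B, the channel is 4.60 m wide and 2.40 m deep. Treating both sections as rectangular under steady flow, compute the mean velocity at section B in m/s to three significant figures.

0.620 m/s

Q = A₁V₁ = (3.11×1.76) × 1.25 = 6.842 m³/s
A₂ = 4.60 × 2.40 = 11.04 m²
V₂ = Q/A₂ = 6.842/11.04 = 0.6197 m/s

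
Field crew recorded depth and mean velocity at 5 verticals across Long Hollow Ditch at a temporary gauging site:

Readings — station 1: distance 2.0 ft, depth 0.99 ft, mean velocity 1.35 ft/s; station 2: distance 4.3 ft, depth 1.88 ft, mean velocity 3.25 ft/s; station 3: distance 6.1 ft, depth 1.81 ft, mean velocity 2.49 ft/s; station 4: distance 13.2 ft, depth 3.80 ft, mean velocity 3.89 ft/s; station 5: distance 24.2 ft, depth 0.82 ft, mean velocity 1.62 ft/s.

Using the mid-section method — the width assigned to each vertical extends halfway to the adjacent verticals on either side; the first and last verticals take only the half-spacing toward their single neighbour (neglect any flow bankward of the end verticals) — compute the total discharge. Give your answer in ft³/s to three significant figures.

175 ft³/s

w_1 = (4.3 − 2.0)/2 = 1.15 ft; q_1 = 1.35 × 0.99 × 1.15 = 1.537 ft³/s
w_2 = (6.1 − 2.0)/2 = 2.05 ft; q_2 = 3.25 × 1.88 × 2.05 = 12.53 ft³/s
w_3 = (13.2 − 4.3)/2 = 4.45 ft; q_3 = 2.49 × 1.81 × 4.45 = 20.06 ft³/s
w_4 = (24.2 − 6.1)/2 = 9.05 ft; q_4 = 3.89 × 3.80 × 9.05 = 133.8 ft³/s
w_5 = (24.2 − 13.2)/2 = 5.5 ft; q_5 = 1.62 × 0.82 × 5.5 = 7.306 ft³/s
Q = Σ qᵢ = 175.2 ft³/s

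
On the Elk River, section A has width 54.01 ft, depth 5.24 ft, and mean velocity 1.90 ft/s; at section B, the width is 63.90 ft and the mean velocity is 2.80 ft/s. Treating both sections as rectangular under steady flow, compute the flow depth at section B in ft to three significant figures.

3.01 ft

Q = A₁V₁ = (54.01×5.24) × 1.90 = 537.7 ft³/s
d₂ = Q/(b₂ V₂) = 537.7/(63.90×2.80) = 3.005 ft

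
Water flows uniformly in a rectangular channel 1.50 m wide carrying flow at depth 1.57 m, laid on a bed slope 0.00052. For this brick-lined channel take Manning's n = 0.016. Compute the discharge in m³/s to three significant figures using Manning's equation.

2.14 m³/s

A = b·y = 1.50 × 1.57 = 2.355 m²
P = b + 2y = 1.50 + 2×1.57 = 4.640 m
R = A/P = 2.355/4.640 = 0.5075 m
Q = (1/n)·A·R^(2/3)·S^(1/2) = (1/0.016) × 2.355 × 0.5075^(2/3) × 0.00052^(1/2) = 2.136 m³/s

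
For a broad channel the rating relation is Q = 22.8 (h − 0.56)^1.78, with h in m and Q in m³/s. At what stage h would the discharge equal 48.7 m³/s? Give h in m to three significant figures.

2.09 m

h − h₀ = (Q/C)^(1/b) = (48.7/22.8)^(1/1.78) = 1.532 m
h = 0.56 + 1.532 = 2.092 m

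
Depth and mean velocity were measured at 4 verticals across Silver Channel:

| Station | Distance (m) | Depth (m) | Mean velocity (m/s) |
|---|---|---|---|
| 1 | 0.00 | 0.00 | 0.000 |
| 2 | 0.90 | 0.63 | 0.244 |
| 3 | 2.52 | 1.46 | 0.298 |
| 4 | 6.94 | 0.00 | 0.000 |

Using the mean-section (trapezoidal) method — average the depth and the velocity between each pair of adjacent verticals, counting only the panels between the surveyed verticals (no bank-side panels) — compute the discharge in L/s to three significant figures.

Panel 1-2: Δb = 0.9 m, d̄ = (0.00+0.63)/2 = 0.315, v̄ = (0.000+0.244)/2 = 0.122 → q = 0.9×0.315×0.122 = 0.03459 m³/s
Panel 2-3: Δb = 1.62 m, d̄ = (0.63+1.46)/2 = 1.045, v̄ = (0.244+0.298)/2 = 0.271 → q = 1.62×1.045×0.271 = 0.4588 m³/s
Panel 3-4: Δb = 4.42 m, d̄ = (1.46+0.00)/2 = 0.73, v̄ = (0.298+0.000)/2 = 0.149 → q = 4.42×0.73×0.149 = 0.4808 m³/s
Q = Σ q = 0.9741 m³/s
= 0.9741 × 1000 = 974.1 L/s

974 L/s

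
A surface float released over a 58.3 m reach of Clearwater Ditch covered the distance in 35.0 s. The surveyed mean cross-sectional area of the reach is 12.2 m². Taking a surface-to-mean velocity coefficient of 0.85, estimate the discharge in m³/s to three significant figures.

v_surface = L / t̄ = 58.3 / 35 = 1.666 m/s
v_mean = 0.85 × 1.666 = 1.416 m/s
Q = A × v_mean = 12.2 × 1.416 = 17.27 m³/s

17.3 m³/s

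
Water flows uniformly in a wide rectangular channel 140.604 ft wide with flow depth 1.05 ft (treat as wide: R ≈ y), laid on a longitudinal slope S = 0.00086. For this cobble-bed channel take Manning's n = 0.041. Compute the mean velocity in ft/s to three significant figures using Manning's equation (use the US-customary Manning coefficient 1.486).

1.10 ft/s

A = b·y = 140.604 × 1.05 = 147.6 ft²
Wide channel: R ≈ y = 1.05 ft
Q = (1.486/n)·A·R^(2/3)·S^(1/2) = (1.486/0.041) × 147.6 × 1.050^(2/3) × 0.00086^(1/2) = 162.1 ft³/s
V = Q/A = 162.1/147.6 = 1.098 ft/s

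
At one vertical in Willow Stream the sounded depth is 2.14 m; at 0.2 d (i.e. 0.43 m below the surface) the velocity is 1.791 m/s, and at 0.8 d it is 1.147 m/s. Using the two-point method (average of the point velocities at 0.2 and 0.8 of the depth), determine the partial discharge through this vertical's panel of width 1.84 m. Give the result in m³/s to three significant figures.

5.78 m³/s

v̄ = (1.791 + 1.147) / 2 = 1.469 m/s
q = v̄ × d × w = 1.469 × 2.14 × 1.84 = 5.784 m³/s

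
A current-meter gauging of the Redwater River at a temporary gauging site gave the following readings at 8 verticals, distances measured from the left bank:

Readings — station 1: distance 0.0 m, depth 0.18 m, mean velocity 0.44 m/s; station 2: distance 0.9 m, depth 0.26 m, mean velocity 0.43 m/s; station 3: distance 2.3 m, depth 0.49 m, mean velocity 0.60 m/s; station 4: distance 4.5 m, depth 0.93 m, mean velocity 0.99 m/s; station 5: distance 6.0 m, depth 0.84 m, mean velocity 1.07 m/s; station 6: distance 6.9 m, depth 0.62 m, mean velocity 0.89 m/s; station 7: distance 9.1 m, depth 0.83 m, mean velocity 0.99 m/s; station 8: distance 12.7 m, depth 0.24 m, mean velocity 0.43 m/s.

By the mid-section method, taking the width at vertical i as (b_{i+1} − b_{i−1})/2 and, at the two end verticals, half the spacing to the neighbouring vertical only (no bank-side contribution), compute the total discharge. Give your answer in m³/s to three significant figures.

6.90 m³/s

w_1 = (0.9 − 0.0)/2 = 0.45 m; q_1 = 0.44 × 0.18 × 0.45 = 0.03564 m³/s
w_2 = (2.3 − 0.0)/2 = 1.15 m; q_2 = 0.43 × 0.26 × 1.15 = 0.1286 m³/s
w_3 = (4.5 − 0.9)/2 = 1.8 m; q_3 = 0.60 × 0.49 × 1.8 = 0.5292 m³/s
w_4 = (6.0 − 2.3)/2 = 1.85 m; q_4 = 0.99 × 0.93 × 1.85 = 1.703 m³/s
w_5 = (6.9 − 4.5)/2 = 1.2 m; q_5 = 1.07 × 0.84 × 1.2 = 1.079 m³/s
w_6 = (9.1 − 6.0)/2 = 1.55 m; q_6 = 0.89 × 0.62 × 1.55 = 0.8553 m³/s
w_7 = (12.7 − 6.9)/2 = 2.9 m; q_7 = 0.99 × 0.83 × 2.9 = 2.383 m³/s
w_8 = (12.7 − 9.1)/2 = 1.8 m; q_8 = 0.43 × 0.24 × 1.8 = 0.1858 m³/s
Q = Σ qᵢ = 6.899 m³/s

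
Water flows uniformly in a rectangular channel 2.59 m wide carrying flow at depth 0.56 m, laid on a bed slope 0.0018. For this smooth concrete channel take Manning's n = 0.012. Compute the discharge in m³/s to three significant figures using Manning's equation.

2.74 m³/s

A = b·y = 2.59 × 0.56 = 1.450 m²
P = b + 2y = 2.59 + 2×0.56 = 3.710 m
R = A/P = 1.450/3.710 = 0.3909 m
Q = (1/n)·A·R^(2/3)·S^(1/2) = (1/0.012) × 1.450 × 0.3909^(2/3) × 0.0018^(1/2) = 2.742 m³/s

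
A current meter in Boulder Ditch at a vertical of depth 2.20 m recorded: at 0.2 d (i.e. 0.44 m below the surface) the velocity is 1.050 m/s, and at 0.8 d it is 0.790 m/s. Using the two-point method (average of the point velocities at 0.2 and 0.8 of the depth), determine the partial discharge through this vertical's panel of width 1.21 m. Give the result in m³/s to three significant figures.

v̄ = (1.050 + 0.790) / 2 = 0.9200 m/s
q = v̄ × d × w = 0.9200 × 2.20 × 1.21 = 2.449 m³/s

2.45 m³/s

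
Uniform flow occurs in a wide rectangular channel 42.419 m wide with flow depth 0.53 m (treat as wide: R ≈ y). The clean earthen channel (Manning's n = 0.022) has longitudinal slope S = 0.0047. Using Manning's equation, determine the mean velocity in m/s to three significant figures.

A = b·y = 42.419 × 0.53 = 22.48 m²
Wide channel: R ≈ y = 0.53 m
Q = (1/n)·A·R^(2/3)·S^(1/2) = (1/0.022) × 22.48 × 0.5300^(2/3) × 0.0047^(1/2) = 45.88 m³/s
V = Q/A = 45.88/22.48 = 2.041 m/s

2.04 m/s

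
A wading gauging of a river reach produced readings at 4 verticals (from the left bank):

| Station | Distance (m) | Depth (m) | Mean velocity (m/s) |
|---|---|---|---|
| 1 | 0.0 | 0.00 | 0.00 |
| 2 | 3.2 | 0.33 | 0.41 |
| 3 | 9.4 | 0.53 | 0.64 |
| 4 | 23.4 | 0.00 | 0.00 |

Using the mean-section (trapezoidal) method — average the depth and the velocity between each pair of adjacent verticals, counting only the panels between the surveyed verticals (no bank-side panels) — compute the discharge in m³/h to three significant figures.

9700 m³/h

Panel 1-2: Δb = 3.2 m, d̄ = (0.00+0.33)/2 = 0.165, v̄ = (0.00+0.41)/2 = 0.205 → q = 3.2×0.165×0.205 = 0.1082 m³/s
Panel 2-3: Δb = 6.2 m, d̄ = (0.33+0.53)/2 = 0.43, v̄ = (0.41+0.64)/2 = 0.525 → q = 6.2×0.43×0.525 = 1.400 m³/s
Panel 3-4: Δb = 14 m, d̄ = (0.53+0.00)/2 = 0.265, v̄ = (0.64+0.00)/2 = 0.32 → q = 14×0.265×0.32 = 1.187 m³/s
Q = Σ q = 2.695 m³/s
= 2.695 × 3600 = 9702 m³/h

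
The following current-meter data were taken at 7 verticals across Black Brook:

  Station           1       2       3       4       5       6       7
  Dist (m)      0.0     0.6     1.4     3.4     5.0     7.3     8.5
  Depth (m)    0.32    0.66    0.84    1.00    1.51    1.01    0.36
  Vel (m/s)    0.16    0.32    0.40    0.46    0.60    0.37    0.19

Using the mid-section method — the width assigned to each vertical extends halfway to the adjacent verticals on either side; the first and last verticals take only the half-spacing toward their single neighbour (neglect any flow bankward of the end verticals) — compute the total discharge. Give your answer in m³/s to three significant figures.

w_1 = (0.6 − 0.0)/2 = 0.3 m; q_1 = 0.16 × 0.32 × 0.3 = 0.01536 m³/s
w_2 = (1.4 − 0.0)/2 = 0.7 m; q_2 = 0.32 × 0.66 × 0.7 = 0.1478 m³/s
w_3 = (3.4 − 0.6)/2 = 1.4 m; q_3 = 0.40 × 0.84 × 1.4 = 0.4704 m³/s
w_4 = (5.0 − 1.4)/2 = 1.8 m; q_4 = 0.46 × 1.00 × 1.8 = 0.8280 m³/s
w_5 = (7.3 − 3.4)/2 = 1.95 m; q_5 = 0.60 × 1.51 × 1.95 = 1.767 m³/s
w_6 = (8.5 − 5.0)/2 = 1.75 m; q_6 = 0.37 × 1.01 × 1.75 = 0.6540 m³/s
w_7 = (8.5 − 7.3)/2 = 0.6 m; q_7 = 0.19 × 0.36 × 0.6 = 0.04104 m³/s
Q = Σ qᵢ = 3.923 m³/s

3.92 m³/s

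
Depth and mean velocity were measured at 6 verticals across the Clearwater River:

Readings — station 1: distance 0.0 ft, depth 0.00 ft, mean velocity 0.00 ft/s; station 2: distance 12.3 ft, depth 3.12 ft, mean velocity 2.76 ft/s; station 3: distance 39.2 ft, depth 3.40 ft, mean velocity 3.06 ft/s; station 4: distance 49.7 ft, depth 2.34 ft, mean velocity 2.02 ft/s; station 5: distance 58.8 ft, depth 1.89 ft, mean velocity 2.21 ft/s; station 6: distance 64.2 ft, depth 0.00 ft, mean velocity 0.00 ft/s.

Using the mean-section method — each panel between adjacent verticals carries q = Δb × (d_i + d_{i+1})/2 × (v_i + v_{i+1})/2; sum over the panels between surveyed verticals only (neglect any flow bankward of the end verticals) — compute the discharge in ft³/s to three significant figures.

Panel 1-2: Δb = 12.3 ft, d̄ = (0.00+3.12)/2 = 1.56, v̄ = (0.00+2.76)/2 = 1.38 → q = 12.3×1.56×1.38 = 26.48 ft³/s
Panel 2-3: Δb = 26.9 ft, d̄ = (3.12+3.40)/2 = 3.26, v̄ = (2.76+3.06)/2 = 2.91 → q = 26.9×3.26×2.91 = 255.2 ft³/s
Panel 3-4: Δb = 10.5 ft, d̄ = (3.40+2.34)/2 = 2.87, v̄ = (3.06+2.02)/2 = 2.54 → q = 10.5×2.87×2.54 = 76.54 ft³/s
Panel 4-5: Δb = 9.1 ft, d̄ = (2.34+1.89)/2 = 2.115, v̄ = (2.02+2.21)/2 = 2.115 → q = 9.1×2.115×2.115 = 40.71 ft³/s
Panel 5-6: Δb = 5.4 ft, d̄ = (1.89+0.00)/2 = 0.945, v̄ = (2.21+0.00)/2 = 1.105 → q = 5.4×0.945×1.105 = 5.639 ft³/s
Q = Σ q = 404.6 ft³/s

405 ft³/s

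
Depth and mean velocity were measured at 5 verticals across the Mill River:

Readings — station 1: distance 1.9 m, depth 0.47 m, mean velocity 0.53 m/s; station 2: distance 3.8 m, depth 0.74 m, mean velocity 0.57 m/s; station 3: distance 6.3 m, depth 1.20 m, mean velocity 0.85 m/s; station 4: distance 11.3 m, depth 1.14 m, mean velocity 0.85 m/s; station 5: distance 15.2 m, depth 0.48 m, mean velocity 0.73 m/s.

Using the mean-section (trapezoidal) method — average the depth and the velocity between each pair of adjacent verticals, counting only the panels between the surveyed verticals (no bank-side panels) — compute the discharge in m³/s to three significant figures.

Panel 1-2: Δb = 1.9 m, d̄ = (0.47+0.74)/2 = 0.605, v̄ = (0.53+0.57)/2 = 0.55 → q = 1.9×0.605×0.55 = 0.6322 m³/s
Panel 2-3: Δb = 2.5 m, d̄ = (0.74+1.20)/2 = 0.97, v̄ = (0.57+0.85)/2 = 0.71 → q = 2.5×0.97×0.71 = 1.722 m³/s
Panel 3-4: Δb = 5 m, d̄ = (1.20+1.14)/2 = 1.17, v̄ = (0.85+0.85)/2 = 0.85 → q = 5×1.17×0.85 = 4.973 m³/s
Panel 4-5: Δb = 3.9 m, d̄ = (1.14+0.48)/2 = 0.81, v̄ = (0.85+0.73)/2 = 0.79 → q = 3.9×0.81×0.79 = 2.496 m³/s
Q = Σ q = 9.822 m³/s

9.82 m³/s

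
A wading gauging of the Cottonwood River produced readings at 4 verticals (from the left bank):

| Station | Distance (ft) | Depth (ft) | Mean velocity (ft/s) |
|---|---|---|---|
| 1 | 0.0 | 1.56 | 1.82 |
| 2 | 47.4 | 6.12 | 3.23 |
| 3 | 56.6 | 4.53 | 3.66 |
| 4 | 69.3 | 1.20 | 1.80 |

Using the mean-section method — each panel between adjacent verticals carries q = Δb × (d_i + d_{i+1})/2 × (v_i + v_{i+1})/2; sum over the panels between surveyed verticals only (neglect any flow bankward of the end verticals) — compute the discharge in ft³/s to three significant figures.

Panel 1-2: Δb = 47.4 ft, d̄ = (1.56+6.12)/2 = 3.84, v̄ = (1.82+3.23)/2 = 2.525 → q = 47.4×3.84×2.525 = 459.6 ft³/s
Panel 2-3: Δb = 9.2 ft, d̄ = (6.12+4.53)/2 = 5.325, v̄ = (3.23+3.66)/2 = 3.445 → q = 9.2×5.325×3.445 = 168.8 ft³/s
Panel 3-4: Δb = 12.7 ft, d̄ = (4.53+1.20)/2 = 2.865, v̄ = (3.66+1.80)/2 = 2.73 → q = 12.7×2.865×2.73 = 99.33 ft³/s
Q = Σ q = 727.7 ft³/s

728 ft³/s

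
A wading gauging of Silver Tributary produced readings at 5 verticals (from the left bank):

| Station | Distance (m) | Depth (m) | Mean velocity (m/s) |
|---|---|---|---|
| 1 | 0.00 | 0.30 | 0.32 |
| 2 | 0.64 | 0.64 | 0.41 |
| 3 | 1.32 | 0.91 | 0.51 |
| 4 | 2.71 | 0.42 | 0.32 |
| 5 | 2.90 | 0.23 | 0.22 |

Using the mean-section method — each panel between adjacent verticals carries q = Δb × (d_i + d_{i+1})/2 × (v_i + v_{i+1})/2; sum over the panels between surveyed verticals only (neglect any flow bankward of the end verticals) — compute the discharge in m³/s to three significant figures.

0.752 m³/s

Panel 1-2: Δb = 0.64 m, d̄ = (0.30+0.64)/2 = 0.47, v̄ = (0.32+0.41)/2 = 0.365 → q = 0.64×0.47×0.365 = 0.1098 m³/s
Panel 2-3: Δb = 0.68 m, d̄ = (0.64+0.91)/2 = 0.775, v̄ = (0.41+0.51)/2 = 0.46 → q = 0.68×0.775×0.46 = 0.2424 m³/s
Panel 3-4: Δb = 1.39 m, d̄ = (0.91+0.42)/2 = 0.665, v̄ = (0.51+0.32)/2 = 0.415 → q = 1.39×0.665×0.415 = 0.3836 m³/s
Panel 4-5: Δb = 0.19 m, d̄ = (0.42+0.23)/2 = 0.325, v̄ = (0.32+0.22)/2 = 0.27 → q = 0.19×0.325×0.27 = 0.01667 m³/s
Q = Σ q = 0.7525 m³/s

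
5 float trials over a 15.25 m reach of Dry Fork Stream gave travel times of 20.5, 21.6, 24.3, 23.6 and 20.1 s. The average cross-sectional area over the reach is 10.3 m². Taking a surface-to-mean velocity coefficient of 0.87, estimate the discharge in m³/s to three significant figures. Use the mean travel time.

t̄ = (20.5 + 21.6 + 24.3 + 23.6 + 20.1) / 5 = 22.02 s
v_surface = L / t̄ = 15.25 / 22.02 = 0.6926 m/s
v_mean = 0.87 × 0.6926 = 0.6025 m/s
Q = A × v_mean = 10.3 × 0.6025 = 6.206 m³/s

6.21 m³/s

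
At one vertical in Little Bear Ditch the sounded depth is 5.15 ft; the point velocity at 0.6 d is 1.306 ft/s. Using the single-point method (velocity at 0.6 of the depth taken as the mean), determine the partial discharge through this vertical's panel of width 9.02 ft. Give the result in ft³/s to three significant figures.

60.7 ft³/s

v̄ = v₀.₆ = 1.306 ft/s
q = v̄ × d × w = 1.306 × 5.15 × 9.02 = 60.67 ft³/s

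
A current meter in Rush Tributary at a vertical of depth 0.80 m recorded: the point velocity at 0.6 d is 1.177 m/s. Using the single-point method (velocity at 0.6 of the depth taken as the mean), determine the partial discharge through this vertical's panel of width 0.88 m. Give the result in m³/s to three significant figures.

0.829 m³/s

v̄ = v₀.₆ = 1.177 m/s
q = v̄ × d × w = 1.177 × 0.80 × 0.88 = 0.8286 m³/s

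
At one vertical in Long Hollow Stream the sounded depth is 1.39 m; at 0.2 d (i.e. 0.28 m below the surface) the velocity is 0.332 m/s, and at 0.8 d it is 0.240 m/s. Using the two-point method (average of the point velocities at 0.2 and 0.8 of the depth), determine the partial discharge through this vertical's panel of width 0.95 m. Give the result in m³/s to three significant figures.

v̄ = (0.332 + 0.240) / 2 = 0.2860 m/s
q = v̄ × d × w = 0.2860 × 1.39 × 0.95 = 0.3777 m³/s

0.378 m³/s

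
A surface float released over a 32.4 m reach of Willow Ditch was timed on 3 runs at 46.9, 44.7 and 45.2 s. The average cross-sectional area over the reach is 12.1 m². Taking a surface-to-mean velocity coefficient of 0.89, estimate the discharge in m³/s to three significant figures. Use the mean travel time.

t̄ = (46.9 + 44.7 + 45.2) / 3 = 45.6 s
v_surface = L / t̄ = 32.4 / 45.6 = 0.7105 m/s
v_mean = 0.89 × 0.7105 = 0.6324 m/s
Q = A × v_mean = 12.1 × 0.6324 = 7.652 m³/s

7.65 m³/s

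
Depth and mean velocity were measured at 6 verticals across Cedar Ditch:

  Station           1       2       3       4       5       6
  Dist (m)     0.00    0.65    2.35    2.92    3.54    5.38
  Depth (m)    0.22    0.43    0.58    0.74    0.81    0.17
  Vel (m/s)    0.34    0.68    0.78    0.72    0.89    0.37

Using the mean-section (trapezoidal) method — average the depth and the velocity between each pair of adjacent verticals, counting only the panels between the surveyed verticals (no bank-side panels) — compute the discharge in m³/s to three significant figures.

1.97 m³/s

Panel 1-2: Δb = 0.65 m, d̄ = (0.22+0.43)/2 = 0.325, v̄ = (0.34+0.68)/2 = 0.51 → q = 0.65×0.325×0.51 = 0.1077 m³/s
Panel 2-3: Δb = 1.7 m, d̄ = (0.43+0.58)/2 = 0.505, v̄ = (0.68+0.78)/2 = 0.73 → q = 1.7×0.505×0.73 = 0.6267 m³/s
Panel 3-4: Δb = 0.57 m, d̄ = (0.58+0.74)/2 = 0.66, v̄ = (0.78+0.72)/2 = 0.75 → q = 0.57×0.66×0.75 = 0.2822 m³/s
Panel 4-5: Δb = 0.62 m, d̄ = (0.74+0.81)/2 = 0.775, v̄ = (0.72+0.89)/2 = 0.805 → q = 0.62×0.775×0.805 = 0.3868 m³/s
Panel 5-6: Δb = 1.84 m, d̄ = (0.81+0.17)/2 = 0.49, v̄ = (0.89+0.37)/2 = 0.63 → q = 1.84×0.49×0.63 = 0.5680 m³/s
Q = Σ q = 1.971 m³/s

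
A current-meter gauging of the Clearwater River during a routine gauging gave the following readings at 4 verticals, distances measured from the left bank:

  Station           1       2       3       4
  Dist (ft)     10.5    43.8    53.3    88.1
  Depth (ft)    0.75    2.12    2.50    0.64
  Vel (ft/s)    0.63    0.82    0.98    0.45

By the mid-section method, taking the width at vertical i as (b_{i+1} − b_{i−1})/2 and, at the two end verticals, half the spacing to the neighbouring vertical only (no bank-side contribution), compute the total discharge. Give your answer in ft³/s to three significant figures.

w_1 = (43.8 − 10.5)/2 = 16.65 ft; q_1 = 0.63 × 0.75 × 16.65 = 7.867 ft³/s
w_2 = (53.3 − 10.5)/2 = 21.4 ft; q_2 = 0.82 × 2.12 × 21.4 = 37.20 ft³/s
w_3 = (88.1 − 43.8)/2 = 22.15 ft; q_3 = 0.98 × 2.50 × 22.15 = 54.27 ft³/s
w_4 = (88.1 − 53.3)/2 = 17.4 ft; q_4 = 0.45 × 0.64 × 17.4 = 5.011 ft³/s
Q = Σ qᵢ = 104.3 ft³/s

104 ft³/s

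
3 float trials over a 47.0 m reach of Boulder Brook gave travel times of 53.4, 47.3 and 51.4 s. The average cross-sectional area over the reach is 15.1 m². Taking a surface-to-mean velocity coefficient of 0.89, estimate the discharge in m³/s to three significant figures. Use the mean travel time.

12.5 m³/s

t̄ = (53.4 + 47.3 + 51.4) / 3 = 50.7 s
v_surface = L / t̄ = 47.0 / 50.7 = 0.9270 m/s
v_mean = 0.89 × 0.9270 = 0.8250 m/s
Q = A × v_mean = 15.1 × 0.8250 = 12.46 m³/s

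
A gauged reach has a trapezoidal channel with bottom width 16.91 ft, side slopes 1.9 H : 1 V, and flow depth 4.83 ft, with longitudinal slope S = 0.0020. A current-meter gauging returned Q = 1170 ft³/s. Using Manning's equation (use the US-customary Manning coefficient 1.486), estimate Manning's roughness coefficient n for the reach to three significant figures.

A = (b + z·y)·y = (16.91 + 1.9×4.83)×4.83 = 126.0 ft²
P = b + 2y√(1+z²) = 16.91 + 2×4.83×√(1+1.9²) = 37.65 ft
R = A/P = 126.0/37.65 = 3.347 ft
n = (1.486/Q)·A·R^(2/3)·S^(1/2) = (1.486/1170) × 126.0 × 2.237 × 0.04472 = 0.01601

0.0160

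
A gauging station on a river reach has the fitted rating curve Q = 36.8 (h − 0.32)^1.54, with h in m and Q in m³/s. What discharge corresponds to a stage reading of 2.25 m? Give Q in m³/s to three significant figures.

Q = 36.8 × (2.25 − 0.32)^1.54 = 36.8 × 1.93^1.54 = 101.3 m³/s

101 m³/s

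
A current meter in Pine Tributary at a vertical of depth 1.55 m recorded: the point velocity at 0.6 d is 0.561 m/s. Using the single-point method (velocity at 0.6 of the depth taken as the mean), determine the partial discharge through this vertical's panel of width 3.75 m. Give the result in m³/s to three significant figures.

v̄ = v₀.₆ = 0.561 m/s
q = v̄ × d × w = 0.5610 × 1.55 × 3.75 = 3.261 m³/s

3.26 m³/s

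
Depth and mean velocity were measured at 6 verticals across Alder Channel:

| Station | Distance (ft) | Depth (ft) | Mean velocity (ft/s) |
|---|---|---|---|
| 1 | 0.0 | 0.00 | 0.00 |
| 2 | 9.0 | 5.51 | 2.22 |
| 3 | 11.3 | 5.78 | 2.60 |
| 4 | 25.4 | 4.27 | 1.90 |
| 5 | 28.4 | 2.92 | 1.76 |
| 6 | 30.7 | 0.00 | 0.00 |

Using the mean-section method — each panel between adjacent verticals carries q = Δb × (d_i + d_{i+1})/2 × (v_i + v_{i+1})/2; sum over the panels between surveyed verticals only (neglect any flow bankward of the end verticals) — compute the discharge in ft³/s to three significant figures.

241 ft³/s

Panel 1-2: Δb = 9 ft, d̄ = (0.00+5.51)/2 = 2.755, v̄ = (0.00+2.22)/2 = 1.11 → q = 9×2.755×1.11 = 27.52 ft³/s
Panel 2-3: Δb = 2.3 ft, d̄ = (5.51+5.78)/2 = 5.645, v̄ = (2.22+2.60)/2 = 2.41 → q = 2.3×5.645×2.41 = 31.29 ft³/s
Panel 3-4: Δb = 14.1 ft, d̄ = (5.78+4.27)/2 = 5.025, v̄ = (2.60+1.90)/2 = 2.25 → q = 14.1×5.025×2.25 = 159.4 ft³/s
Panel 4-5: Δb = 3 ft, d̄ = (4.27+2.92)/2 = 3.595, v̄ = (1.90+1.76)/2 = 1.83 → q = 3×3.595×1.83 = 19.74 ft³/s
Panel 5-6: Δb = 2.3 ft, d̄ = (2.92+0.00)/2 = 1.46, v̄ = (1.76+0.00)/2 = 0.88 → q = 2.3×1.46×0.88 = 2.955 ft³/s
Q = Σ q = 240.9 ft³/s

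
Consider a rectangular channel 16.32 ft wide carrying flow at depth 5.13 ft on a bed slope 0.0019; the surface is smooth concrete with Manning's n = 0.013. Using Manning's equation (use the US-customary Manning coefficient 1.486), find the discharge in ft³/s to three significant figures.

A = b·y = 16.32 × 5.13 = 83.72 ft²
P = b + 2y = 16.32 + 2×5.13 = 26.58 ft
R = A/P = 83.72/26.58 = 3.150 ft
Q = (1.486/n)·A·R^(2/3)·S^(1/2) = (1.486/0.013) × 83.72 × 3.150^(2/3) × 0.0019^(1/2) = 896.4 ft³/s

896 ft³/s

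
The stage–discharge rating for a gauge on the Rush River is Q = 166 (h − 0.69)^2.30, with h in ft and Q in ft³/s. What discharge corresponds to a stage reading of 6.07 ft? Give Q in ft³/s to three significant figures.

Q = 166 × (6.07 − 0.69)^2.30 = 166 × 5.38^2.30 = 7960 ft³/s

7960 ft³/s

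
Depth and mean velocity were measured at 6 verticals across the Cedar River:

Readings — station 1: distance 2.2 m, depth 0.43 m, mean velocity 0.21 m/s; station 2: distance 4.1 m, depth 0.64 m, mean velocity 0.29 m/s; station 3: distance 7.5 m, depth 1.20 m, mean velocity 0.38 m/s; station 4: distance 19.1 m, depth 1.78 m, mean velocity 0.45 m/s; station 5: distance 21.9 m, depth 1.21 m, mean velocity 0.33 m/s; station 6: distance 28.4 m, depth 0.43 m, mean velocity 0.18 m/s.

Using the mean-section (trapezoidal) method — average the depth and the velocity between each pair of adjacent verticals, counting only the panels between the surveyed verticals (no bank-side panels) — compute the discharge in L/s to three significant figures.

11500 L/s

Panel 1-2: Δb = 1.9 m, d̄ = (0.43+0.64)/2 = 0.535, v̄ = (0.21+0.29)/2 = 0.25 → q = 1.9×0.535×0.25 = 0.2541 m³/s
Panel 2-3: Δb = 3.4 m, d̄ = (0.64+1.20)/2 = 0.92, v̄ = (0.29+0.38)/2 = 0.335 → q = 3.4×0.92×0.335 = 1.048 m³/s
Panel 3-4: Δb = 11.6 m, d̄ = (1.20+1.78)/2 = 1.49, v̄ = (0.38+0.45)/2 = 0.415 → q = 11.6×1.49×0.415 = 7.173 m³/s
Panel 4-5: Δb = 2.8 m, d̄ = (1.78+1.21)/2 = 1.495, v̄ = (0.45+0.33)/2 = 0.39 → q = 2.8×1.495×0.39 = 1.633 m³/s
Panel 5-6: Δb = 6.5 m, d̄ = (1.21+0.43)/2 = 0.82, v̄ = (0.33+0.18)/2 = 0.255 → q = 6.5×0.82×0.255 = 1.359 m³/s
Q = Σ q = 11.47 m³/s
= 11.47 × 1000 = 11470 L/s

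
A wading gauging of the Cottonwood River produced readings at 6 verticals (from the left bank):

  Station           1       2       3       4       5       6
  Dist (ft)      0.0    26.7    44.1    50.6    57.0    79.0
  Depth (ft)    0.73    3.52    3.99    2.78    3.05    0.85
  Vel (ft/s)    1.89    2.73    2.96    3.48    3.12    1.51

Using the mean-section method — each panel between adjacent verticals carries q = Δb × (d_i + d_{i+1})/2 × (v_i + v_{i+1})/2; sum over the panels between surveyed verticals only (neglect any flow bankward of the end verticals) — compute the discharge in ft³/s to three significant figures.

549 ft³/s

Panel 1-2: Δb = 26.7 ft, d̄ = (0.73+3.52)/2 = 2.125, v̄ = (1.89+2.73)/2 = 2.31 → q = 26.7×2.125×2.31 = 131.1 ft³/s
Panel 2-3: Δb = 17.4 ft, d̄ = (3.52+3.99)/2 = 3.755, v̄ = (2.73+2.96)/2 = 2.845 → q = 17.4×3.755×2.845 = 185.9 ft³/s
Panel 3-4: Δb = 6.5 ft, d̄ = (3.99+2.78)/2 = 3.385, v̄ = (2.96+3.48)/2 = 3.22 → q = 6.5×3.385×3.22 = 70.85 ft³/s
Panel 4-5: Δb = 6.4 ft, d̄ = (2.78+3.05)/2 = 2.915, v̄ = (3.48+3.12)/2 = 3.3 → q = 6.4×2.915×3.3 = 61.56 ft³/s
Panel 5-6: Δb = 22 ft, d̄ = (3.05+0.85)/2 = 1.95, v̄ = (3.12+1.51)/2 = 2.315 → q = 22×1.95×2.315 = 99.31 ft³/s
Q = Σ q = 548.7 ft³/s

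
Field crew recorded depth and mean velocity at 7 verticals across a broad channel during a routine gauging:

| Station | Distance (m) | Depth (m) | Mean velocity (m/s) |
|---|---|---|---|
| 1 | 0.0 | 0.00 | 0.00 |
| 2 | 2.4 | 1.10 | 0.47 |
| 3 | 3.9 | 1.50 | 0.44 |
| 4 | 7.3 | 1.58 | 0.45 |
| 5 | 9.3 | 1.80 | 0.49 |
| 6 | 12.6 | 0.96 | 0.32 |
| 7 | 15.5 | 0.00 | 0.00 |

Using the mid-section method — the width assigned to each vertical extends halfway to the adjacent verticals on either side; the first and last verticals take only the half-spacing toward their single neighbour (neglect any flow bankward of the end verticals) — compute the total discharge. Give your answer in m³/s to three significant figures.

w_2 = (3.9 − 0.0)/2 = 1.95 m; q_2 = 0.47 × 1.10 × 1.95 = 1.008 m³/s
w_3 = (7.3 − 2.4)/2 = 2.45 m; q_3 = 0.44 × 1.50 × 2.45 = 1.617 m³/s
w_4 = (9.3 − 3.9)/2 = 2.7 m; q_4 = 0.45 × 1.58 × 2.7 = 1.920 m³/s
w_5 = (12.6 − 7.3)/2 = 2.65 m; q_5 = 0.49 × 1.80 × 2.65 = 2.337 m³/s
w_6 = (15.5 − 9.3)/2 = 3.1 m; q_6 = 0.32 × 0.96 × 3.1 = 0.9523 m³/s
Stations 1, 7 contribute zero (depth or velocity is 0).
Q = Σ qᵢ = 7.834 m³/s

7.83 m³/s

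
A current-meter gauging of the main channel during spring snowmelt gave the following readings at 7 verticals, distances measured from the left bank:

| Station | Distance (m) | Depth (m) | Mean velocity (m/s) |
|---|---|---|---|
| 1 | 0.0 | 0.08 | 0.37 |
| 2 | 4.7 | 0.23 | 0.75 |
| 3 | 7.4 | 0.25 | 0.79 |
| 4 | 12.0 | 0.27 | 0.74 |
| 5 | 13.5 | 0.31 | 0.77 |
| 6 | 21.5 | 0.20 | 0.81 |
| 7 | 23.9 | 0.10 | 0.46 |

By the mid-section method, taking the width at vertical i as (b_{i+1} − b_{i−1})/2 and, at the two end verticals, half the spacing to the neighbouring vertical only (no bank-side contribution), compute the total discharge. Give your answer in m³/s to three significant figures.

4.07 m³/s

w_1 = (4.7 − 0.0)/2 = 2.35 m; q_1 = 0.37 × 0.08 × 2.35 = 0.06956 m³/s
w_2 = (7.4 − 0.0)/2 = 3.7 m; q_2 = 0.75 × 0.23 × 3.7 = 0.6383 m³/s
w_3 = (12.0 − 4.7)/2 = 3.65 m; q_3 = 0.79 × 0.25 × 3.65 = 0.7209 m³/s
w_4 = (13.5 − 7.4)/2 = 3.05 m; q_4 = 0.74 × 0.27 × 3.05 = 0.6094 m³/s
w_5 = (21.5 − 12.0)/2 = 4.75 m; q_5 = 0.77 × 0.31 × 4.75 = 1.134 m³/s
w_6 = (23.9 − 13.5)/2 = 5.2 m; q_6 = 0.81 × 0.20 × 5.2 = 0.8424 m³/s
w_7 = (23.9 − 21.5)/2 = 1.2 m; q_7 = 0.46 × 0.10 × 1.2 = 0.05520 m³/s
Q = Σ qᵢ = 4.070 m³/s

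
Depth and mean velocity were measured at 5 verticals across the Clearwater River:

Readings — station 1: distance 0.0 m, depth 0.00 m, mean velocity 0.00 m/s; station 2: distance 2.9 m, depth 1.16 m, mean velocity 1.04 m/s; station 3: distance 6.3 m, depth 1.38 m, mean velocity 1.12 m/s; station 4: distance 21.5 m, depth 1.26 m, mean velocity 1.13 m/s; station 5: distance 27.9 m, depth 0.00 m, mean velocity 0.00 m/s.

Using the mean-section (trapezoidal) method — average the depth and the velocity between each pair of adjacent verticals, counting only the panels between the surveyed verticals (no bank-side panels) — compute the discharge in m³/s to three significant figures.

30.4 m³/s

Panel 1-2: Δb = 2.9 m, d̄ = (0.00+1.16)/2 = 0.58, v̄ = (0.00+1.04)/2 = 0.52 → q = 2.9×0.58×0.52 = 0.8746 m³/s
Panel 2-3: Δb = 3.4 m, d̄ = (1.16+1.38)/2 = 1.27, v̄ = (1.04+1.12)/2 = 1.08 → q = 3.4×1.27×1.08 = 4.663 m³/s
Panel 3-4: Δb = 15.2 m, d̄ = (1.38+1.26)/2 = 1.32, v̄ = (1.12+1.13)/2 = 1.125 → q = 15.2×1.32×1.125 = 22.57 m³/s
Panel 4-5: Δb = 6.4 m, d̄ = (1.26+0.00)/2 = 0.63, v̄ = (1.13+0.00)/2 = 0.565 → q = 6.4×0.63×0.565 = 2.278 m³/s
Q = Σ q = 30.39 m³/s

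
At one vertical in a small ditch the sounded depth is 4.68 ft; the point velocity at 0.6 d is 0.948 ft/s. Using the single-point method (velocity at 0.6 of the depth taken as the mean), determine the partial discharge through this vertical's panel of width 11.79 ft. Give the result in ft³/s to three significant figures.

v̄ = v₀.₆ = 0.948 ft/s
q = v̄ × d × w = 0.9480 × 4.68 × 11.79 = 52.31 ft³/s

52.3 ft³/s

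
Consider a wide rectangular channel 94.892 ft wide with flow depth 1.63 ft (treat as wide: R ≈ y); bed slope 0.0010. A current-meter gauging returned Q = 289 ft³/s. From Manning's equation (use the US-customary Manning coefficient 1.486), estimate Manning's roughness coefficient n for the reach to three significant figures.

0.0348

A = b·y = 94.892 × 1.63 = 154.7 ft²
Wide channel: R ≈ y = 1.63 ft
n = (1.486/Q)·A·R^(2/3)·S^(1/2) = (1.486/289) × 154.7 × 1.385 × 0.03162 = 0.03483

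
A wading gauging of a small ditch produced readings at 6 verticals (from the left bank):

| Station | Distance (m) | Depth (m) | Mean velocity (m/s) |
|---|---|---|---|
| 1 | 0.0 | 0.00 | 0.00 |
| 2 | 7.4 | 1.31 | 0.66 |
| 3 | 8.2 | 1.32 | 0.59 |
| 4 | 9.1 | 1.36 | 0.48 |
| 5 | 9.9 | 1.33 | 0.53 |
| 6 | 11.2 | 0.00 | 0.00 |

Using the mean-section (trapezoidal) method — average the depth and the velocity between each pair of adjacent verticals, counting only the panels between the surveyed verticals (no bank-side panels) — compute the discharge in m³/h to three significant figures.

13200 m³/h

Panel 1-2: Δb = 7.4 m, d̄ = (0.00+1.31)/2 = 0.655, v̄ = (0.00+0.66)/2 = 0.33 → q = 7.4×0.655×0.33 = 1.600 m³/s
Panel 2-3: Δb = 0.8 m, d̄ = (1.31+1.32)/2 = 1.315, v̄ = (0.66+0.59)/2 = 0.625 → q = 0.8×1.315×0.625 = 0.6575 m³/s
Panel 3-4: Δb = 0.9 m, d̄ = (1.32+1.36)/2 = 1.34, v̄ = (0.59+0.48)/2 = 0.535 → q = 0.9×1.34×0.535 = 0.6452 m³/s
Panel 4-5: Δb = 0.8 m, d̄ = (1.36+1.33)/2 = 1.345, v̄ = (0.48+0.53)/2 = 0.505 → q = 0.8×1.345×0.505 = 0.5434 m³/s
Panel 5-6: Δb = 1.3 m, d̄ = (1.33+0.00)/2 = 0.665, v̄ = (0.53+0.00)/2 = 0.265 → q = 1.3×0.665×0.265 = 0.2291 m³/s
Q = Σ q = 3.675 m³/s
= 3.675 × 3600 = 13230 m³/h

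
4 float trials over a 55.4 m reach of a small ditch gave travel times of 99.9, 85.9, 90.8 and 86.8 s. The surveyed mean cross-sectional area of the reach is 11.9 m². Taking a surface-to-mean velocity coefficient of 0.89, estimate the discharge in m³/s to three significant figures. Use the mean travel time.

6.46 m³/s

t̄ = (99.9 + 85.9 + 90.8 + 86.8) / 4 = 90.85 s
v_surface = L / t̄ = 55.4 / 90.85 = 0.6098 m/s
v_mean = 0.89 × 0.6098 = 0.5427 m/s
Q = A × v_mean = 11.9 × 0.5427 = 6.458 m³/s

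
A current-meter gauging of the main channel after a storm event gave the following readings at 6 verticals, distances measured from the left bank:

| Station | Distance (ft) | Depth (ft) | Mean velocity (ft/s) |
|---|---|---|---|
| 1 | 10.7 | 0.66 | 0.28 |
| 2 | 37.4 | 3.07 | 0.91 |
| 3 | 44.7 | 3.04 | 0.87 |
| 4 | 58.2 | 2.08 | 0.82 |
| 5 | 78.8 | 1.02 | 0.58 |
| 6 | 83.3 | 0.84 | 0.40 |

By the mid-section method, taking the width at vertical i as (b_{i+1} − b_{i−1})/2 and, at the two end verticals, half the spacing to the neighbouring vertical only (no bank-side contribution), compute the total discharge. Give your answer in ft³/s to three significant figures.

w_1 = (37.4 − 10.7)/2 = 13.35 ft; q_1 = 0.28 × 0.66 × 13.35 = 2.467 ft³/s
w_2 = (44.7 − 10.7)/2 = 17 ft; q_2 = 0.91 × 3.07 × 17 = 47.49 ft³/s
w_3 = (58.2 − 37.4)/2 = 10.4 ft; q_3 = 0.87 × 3.04 × 10.4 = 27.51 ft³/s
w_4 = (78.8 − 44.7)/2 = 17.05 ft; q_4 = 0.82 × 2.08 × 17.05 = 29.08 ft³/s
w_5 = (83.3 − 58.2)/2 = 12.55 ft; q_5 = 0.58 × 1.02 × 12.55 = 7.425 ft³/s
w_6 = (83.3 − 78.8)/2 = 2.25 ft; q_6 = 0.40 × 0.84 × 2.25 = 0.7560 ft³/s
Q = Σ qᵢ = 114.7 ft³/s

115 ft³/s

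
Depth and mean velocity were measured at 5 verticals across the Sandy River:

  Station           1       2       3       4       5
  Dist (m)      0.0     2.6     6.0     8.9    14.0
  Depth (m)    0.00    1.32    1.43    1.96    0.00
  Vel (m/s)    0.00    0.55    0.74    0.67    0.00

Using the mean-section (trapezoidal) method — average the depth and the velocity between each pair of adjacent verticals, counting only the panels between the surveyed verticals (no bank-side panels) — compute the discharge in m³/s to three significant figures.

8.63 m³/s

Panel 1-2: Δb = 2.6 m, d̄ = (0.00+1.32)/2 = 0.66, v̄ = (0.00+0.55)/2 = 0.275 → q = 2.6×0.66×0.275 = 0.4719 m³/s
Panel 2-3: Δb = 3.4 m, d̄ = (1.32+1.43)/2 = 1.375, v̄ = (0.55+0.74)/2 = 0.645 → q = 3.4×1.375×0.645 = 3.015 m³/s
Panel 3-4: Δb = 2.9 m, d̄ = (1.43+1.96)/2 = 1.695, v̄ = (0.74+0.67)/2 = 0.705 → q = 2.9×1.695×0.705 = 3.465 m³/s
Panel 4-5: Δb = 5.1 m, d̄ = (1.96+0.00)/2 = 0.98, v̄ = (0.67+0.00)/2 = 0.335 → q = 5.1×0.98×0.335 = 1.674 m³/s
Q = Σ q = 8.627 m³/s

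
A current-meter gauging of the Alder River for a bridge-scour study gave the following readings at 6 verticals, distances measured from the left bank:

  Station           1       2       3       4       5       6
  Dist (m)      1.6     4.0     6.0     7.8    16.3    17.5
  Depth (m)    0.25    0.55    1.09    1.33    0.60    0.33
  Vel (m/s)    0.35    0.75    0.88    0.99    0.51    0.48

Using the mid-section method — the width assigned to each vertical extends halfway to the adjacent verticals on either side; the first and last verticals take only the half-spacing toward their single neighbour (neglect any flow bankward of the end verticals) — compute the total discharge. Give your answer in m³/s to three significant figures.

w_1 = (4.0 − 1.6)/2 = 1.2 m; q_1 = 0.35 × 0.25 × 1.2 = 0.1050 m³/s
w_2 = (6.0 − 1.6)/2 = 2.2 m; q_2 = 0.75 × 0.55 × 2.2 = 0.9075 m³/s
w_3 = (7.8 − 4.0)/2 = 1.9 m; q_3 = 0.88 × 1.09 × 1.9 = 1.822 m³/s
w_4 = (16.3 − 6.0)/2 = 5.15 m; q_4 = 0.99 × 1.33 × 5.15 = 6.781 m³/s
w_5 = (17.5 − 7.8)/2 = 4.85 m; q_5 = 0.51 × 0.60 × 4.85 = 1.484 m³/s
w_6 = (17.5 − 16.3)/2 = 0.6 m; q_6 = 0.48 × 0.33 × 0.6 = 0.09504 m³/s
Q = Σ qᵢ = 11.20 m³/s

11.2 m³/s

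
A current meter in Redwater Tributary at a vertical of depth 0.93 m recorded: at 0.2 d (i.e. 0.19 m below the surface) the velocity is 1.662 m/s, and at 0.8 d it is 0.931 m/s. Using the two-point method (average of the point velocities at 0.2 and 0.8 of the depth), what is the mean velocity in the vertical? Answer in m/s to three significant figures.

v̄ = (1.662 + 0.931) / 2 = 1.297 m/s

1.30 m/s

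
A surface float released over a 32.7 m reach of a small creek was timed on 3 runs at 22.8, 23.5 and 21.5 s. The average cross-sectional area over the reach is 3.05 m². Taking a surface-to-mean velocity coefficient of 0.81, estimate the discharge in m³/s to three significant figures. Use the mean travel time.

3.57 m³/s

t̄ = (22.8 + 23.5 + 21.5) / 3 = 22.6 s
v_surface = L / t̄ = 32.7 / 22.6 = 1.447 m/s
v_mean = 0.81 × 1.447 = 1.172 m/s
Q = A × v_mean = 3.05 × 1.172 = 3.575 m³/s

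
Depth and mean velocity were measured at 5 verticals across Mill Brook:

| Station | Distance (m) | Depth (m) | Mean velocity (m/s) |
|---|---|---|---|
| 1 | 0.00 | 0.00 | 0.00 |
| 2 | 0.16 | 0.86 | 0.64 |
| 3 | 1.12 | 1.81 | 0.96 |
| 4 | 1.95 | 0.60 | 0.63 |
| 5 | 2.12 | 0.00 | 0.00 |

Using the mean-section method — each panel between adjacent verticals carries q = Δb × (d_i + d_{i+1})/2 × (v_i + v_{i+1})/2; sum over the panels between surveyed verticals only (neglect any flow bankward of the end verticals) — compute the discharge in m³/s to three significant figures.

1.86 m³/s

Panel 1-2: Δb = 0.16 m, d̄ = (0.00+0.86)/2 = 0.43, v̄ = (0.00+0.64)/2 = 0.32 → q = 0.16×0.43×0.32 = 0.02202 m³/s
Panel 2-3: Δb = 0.96 m, d̄ = (0.86+1.81)/2 = 1.335, v̄ = (0.64+0.96)/2 = 0.8 → q = 0.96×1.335×0.8 = 1.025 m³/s
Panel 3-4: Δb = 0.83 m, d̄ = (1.81+0.60)/2 = 1.205, v̄ = (0.96+0.63)/2 = 0.795 → q = 0.83×1.205×0.795 = 0.7951 m³/s
Panel 4-5: Δb = 0.17 m, d̄ = (0.60+0.00)/2 = 0.3, v̄ = (0.63+0.00)/2 = 0.315 → q = 0.17×0.3×0.315 = 0.01607 m³/s
Q = Σ q = 1.858 m³/s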